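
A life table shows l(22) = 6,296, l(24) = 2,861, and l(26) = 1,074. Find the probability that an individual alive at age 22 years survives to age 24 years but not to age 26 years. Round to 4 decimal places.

0.2838

This is the probability of reaching 24 but not 26, conditional on being alive at 22: (l(24) − l(26)) / l(22).
= (2,861 − 1,074) / 6,296 = 1,787 / 6,296 = 0.283831.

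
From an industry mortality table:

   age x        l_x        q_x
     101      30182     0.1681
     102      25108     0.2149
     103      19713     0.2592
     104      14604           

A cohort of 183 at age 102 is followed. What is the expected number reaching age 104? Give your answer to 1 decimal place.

106.4

The relevant probability is 14604/25108 = 0.581647.
Expected number = 183 × 0.581647 = 106.4.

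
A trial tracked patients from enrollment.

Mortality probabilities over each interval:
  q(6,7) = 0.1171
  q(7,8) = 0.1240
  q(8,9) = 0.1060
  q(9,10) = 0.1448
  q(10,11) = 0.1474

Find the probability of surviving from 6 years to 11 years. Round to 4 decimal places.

0.5042

Chaining the interval survival probabilities: (1 − 0.1171) × (1 − 0.1240) × (1 − 0.1060) × (1 − 0.1448) × (1 − 0.1474).
= 0.8829 × 0.8760 × 0.8940 × 0.8552 × 0.8526 = 0.504157.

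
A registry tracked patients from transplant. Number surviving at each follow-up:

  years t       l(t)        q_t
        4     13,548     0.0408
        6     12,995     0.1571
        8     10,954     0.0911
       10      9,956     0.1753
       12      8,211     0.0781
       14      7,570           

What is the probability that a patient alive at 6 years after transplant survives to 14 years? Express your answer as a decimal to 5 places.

0.58253

The conditional survival probability is l(14)/l(6) = 7,570/12,995 = 0.582532.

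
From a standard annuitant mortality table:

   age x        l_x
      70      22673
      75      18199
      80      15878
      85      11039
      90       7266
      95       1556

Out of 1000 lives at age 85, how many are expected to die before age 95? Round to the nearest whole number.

859

The relevant probability is 1 − 1556/11039 = 0.859045.
Expected number = 1000 × 0.859045 = 859.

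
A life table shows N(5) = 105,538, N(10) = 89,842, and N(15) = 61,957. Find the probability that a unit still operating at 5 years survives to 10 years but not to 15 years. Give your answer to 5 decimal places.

0.26422

This is the probability of reaching 10 but not 15, conditional on being operational at 5: (N(10) − N(15)) / N(5).
= (89,842 − 61,957) / 105,538 = 27,885 / 105,538 = 0.264218.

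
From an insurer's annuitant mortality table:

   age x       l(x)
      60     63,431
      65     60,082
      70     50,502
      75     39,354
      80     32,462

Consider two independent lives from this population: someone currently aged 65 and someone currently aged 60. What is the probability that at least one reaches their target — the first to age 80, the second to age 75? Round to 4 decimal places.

p₁ = l(80)/l(65) = 32,462/60,082 = 0.540295; p₂ = l(75)/l(60) = 39,354/63,431 = 0.620422.
P(at least one) = 1 − (1−p₁)(1−p₂) = 1 − 0.459705 × 0.379578 = 0.825506.

0.8255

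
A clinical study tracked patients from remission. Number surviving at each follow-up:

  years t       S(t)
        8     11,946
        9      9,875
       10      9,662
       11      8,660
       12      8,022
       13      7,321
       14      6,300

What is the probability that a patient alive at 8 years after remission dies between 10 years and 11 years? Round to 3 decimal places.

This is the probability of reaching 10 but not 11, conditional on being alive at 8: (S(10) − S(11)) / S(8).
= (9,662 − 8,660) / 11,946 = 1,002 / 11,946 = 0.083877.

0.084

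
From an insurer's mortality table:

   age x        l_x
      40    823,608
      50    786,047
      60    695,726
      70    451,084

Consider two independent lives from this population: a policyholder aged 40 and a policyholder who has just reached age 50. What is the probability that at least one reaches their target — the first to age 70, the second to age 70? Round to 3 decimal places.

0.807

p₁ = l_70/l_40 = 451,084/823,608 = 0.547693; p₂ = l_70/l_50 = 451,084/786,047 = 0.573864.
P(at least one) = 1 − (1−p₁)(1−p₂) = 1 − 0.452307 × 0.426136 = 0.807256.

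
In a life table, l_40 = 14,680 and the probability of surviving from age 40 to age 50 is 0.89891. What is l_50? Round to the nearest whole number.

l_50 = l_40 × p = 14,680 × 0.89891 = 13196.

13196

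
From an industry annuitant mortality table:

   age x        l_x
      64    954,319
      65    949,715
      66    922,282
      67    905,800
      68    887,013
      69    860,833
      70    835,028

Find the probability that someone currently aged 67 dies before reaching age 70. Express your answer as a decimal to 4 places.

0.0781

P(die before 70 | alive at 67) = 1 − l_70/l_67 = 1 − 835,028/905,800 = (70,772)/905,800 = 0.078132.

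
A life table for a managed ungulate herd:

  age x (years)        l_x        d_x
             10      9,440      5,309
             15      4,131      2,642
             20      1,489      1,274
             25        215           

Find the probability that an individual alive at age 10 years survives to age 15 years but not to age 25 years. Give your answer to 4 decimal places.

This is the probability of reaching 15 but not 25, conditional on being alive at 10: (l_15 − l_25) / l_10.
= (4,131 − 215) / 9,440 = 3,916 / 9,440 = 0.414831.

0.4148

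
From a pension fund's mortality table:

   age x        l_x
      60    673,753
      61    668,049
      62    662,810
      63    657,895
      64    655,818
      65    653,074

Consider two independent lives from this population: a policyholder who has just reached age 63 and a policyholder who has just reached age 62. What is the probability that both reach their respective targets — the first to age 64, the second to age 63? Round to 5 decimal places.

0.98945

p₁ = l_64/l_63 = 655,818/657,895 = 0.996843; p₂ = l_63/l_62 = 657,895/662,810 = 0.992585.
P(both) = p₁ × p₂ = 0.996843 × 0.992585 = 0.989451.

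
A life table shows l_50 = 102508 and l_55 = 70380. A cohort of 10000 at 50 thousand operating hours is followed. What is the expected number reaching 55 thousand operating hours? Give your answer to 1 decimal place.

The relevant probability is 70380/102508 = 0.686581.
Expected number = 10000 × 0.686581 = 6865.8.

6865.8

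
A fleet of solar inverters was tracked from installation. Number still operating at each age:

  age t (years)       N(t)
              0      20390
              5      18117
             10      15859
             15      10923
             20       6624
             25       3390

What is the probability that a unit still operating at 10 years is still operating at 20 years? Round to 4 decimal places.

0.4177

The conditional survival probability is N(20)/N(10) = 6624/15859 = 0.417681.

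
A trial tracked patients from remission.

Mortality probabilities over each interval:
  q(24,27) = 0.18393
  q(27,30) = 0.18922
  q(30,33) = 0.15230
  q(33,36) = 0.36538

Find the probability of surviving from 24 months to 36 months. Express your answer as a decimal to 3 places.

0.356

The overall survival probability is (1 − 0.18393) × (1 − 0.18922) × (1 − 0.15230) × (1 − 0.36538).
= 0.81607 × 0.81078 × 0.84770 × 0.63462 = 0.355948.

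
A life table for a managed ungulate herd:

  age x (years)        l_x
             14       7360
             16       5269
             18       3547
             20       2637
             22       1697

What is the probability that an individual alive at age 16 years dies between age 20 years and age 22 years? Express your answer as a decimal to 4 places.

This is the probability of reaching 20 but not 22, conditional on being alive at 16: (l_20 − l_22) / l_16.
= (2637 − 1697) / 5269 = 940 / 5269 = 0.178402.

0.1784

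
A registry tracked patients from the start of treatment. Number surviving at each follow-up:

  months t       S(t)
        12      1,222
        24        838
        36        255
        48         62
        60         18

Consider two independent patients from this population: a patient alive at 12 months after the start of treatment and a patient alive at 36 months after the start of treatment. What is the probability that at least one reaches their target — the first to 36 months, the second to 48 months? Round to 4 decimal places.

p₁ = S(36)/S(12) = 255/1,222 = 0.208674; p₂ = S(48)/S(36) = 62/255 = 0.243137.
P(at least one) = 1 − (1−p₁)(1−p₂) = 1 − 0.791326 × 0.756863 = 0.401075.

0.4011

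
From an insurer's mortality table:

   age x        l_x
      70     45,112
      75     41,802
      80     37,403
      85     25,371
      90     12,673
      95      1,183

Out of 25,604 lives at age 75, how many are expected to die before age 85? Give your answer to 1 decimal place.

10064.1

The relevant probability is 1 − 25,371/41,802 = 0.393067.
Expected number = 25,604 × 0.393067 = 10064.1.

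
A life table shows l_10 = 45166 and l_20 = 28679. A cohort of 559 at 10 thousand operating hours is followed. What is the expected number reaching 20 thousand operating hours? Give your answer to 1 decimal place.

354.9

The relevant probability is 28679/45166 = 0.634969.
Expected number = 559 × 0.634969 = 354.9.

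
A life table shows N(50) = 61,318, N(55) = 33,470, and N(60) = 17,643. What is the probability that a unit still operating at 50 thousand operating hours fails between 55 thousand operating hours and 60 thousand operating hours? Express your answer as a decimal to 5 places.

This is the probability of reaching 55 but not 60, conditional on being operational at 50: (N(55) − N(60)) / N(50).
= (33,470 − 17,643) / 61,318 = 15,827 / 61,318 = 0.258113.

0.25811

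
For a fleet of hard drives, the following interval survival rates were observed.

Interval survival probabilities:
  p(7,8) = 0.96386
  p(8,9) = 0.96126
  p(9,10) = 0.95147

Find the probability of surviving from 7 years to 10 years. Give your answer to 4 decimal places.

0.8816

The overall survival probability is 0.96386 × 0.96126 × 0.95147.
= 0.881556.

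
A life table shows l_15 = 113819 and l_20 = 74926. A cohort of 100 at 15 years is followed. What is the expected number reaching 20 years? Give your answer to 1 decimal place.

The relevant probability is 74926/113819 = 0.658291.
Expected number = 100 × 0.658291 = 65.8.

65.8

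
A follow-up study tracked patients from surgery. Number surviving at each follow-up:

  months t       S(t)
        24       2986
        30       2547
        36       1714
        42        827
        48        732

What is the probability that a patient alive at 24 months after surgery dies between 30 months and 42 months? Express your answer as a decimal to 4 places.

0.5760

This is the probability of reaching 30 but not 42, conditional on being alive at 24: (S(30) − S(42)) / S(24).
= (2547 − 827) / 2986 = 1720 / 2986 = 0.576021.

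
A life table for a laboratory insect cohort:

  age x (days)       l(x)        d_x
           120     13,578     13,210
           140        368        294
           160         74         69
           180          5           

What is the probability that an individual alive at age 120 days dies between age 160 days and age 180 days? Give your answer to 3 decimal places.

This is the probability of reaching 160 but not 180, conditional on being alive at 120: (l(160) − l(180)) / l(120).
= (74 − 5) / 13,578 = 69 / 13,578 = 0.005082.

0.005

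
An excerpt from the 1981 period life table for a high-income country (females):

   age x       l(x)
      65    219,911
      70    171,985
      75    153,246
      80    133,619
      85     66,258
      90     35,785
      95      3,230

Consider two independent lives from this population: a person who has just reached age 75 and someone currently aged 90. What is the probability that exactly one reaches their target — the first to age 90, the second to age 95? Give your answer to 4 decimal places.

0.2816

p₁ = l(90)/l(75) = 35,785/153,246 = 0.233513; p₂ = l(95)/l(90) = 3,230/35,785 = 0.090261.
P(exactly one) = p₁(1−p₂) + (1−p₁)p₂ = 0.212436 + 0.069184 = 0.281620.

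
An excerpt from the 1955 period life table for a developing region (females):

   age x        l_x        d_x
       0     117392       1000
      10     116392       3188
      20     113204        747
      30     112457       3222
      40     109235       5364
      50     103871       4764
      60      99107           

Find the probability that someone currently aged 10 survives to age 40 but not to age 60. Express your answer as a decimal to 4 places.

0.0870

We want 30|20q10 = (l_40 − l_60)/l_10.
This is the probability of reaching 40 but not 60, conditional on being alive at 10: (l_40 − l_60) / l_10.
= (109235 − 99107) / 116392 = 10128 / 116392 = 0.087016.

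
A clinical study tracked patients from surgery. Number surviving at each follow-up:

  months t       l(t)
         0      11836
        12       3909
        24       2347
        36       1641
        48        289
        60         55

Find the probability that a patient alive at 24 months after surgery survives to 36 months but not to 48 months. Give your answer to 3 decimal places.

0.576

This is the probability of reaching 36 but not 48, conditional on being alive at 24: (l(36) − l(48)) / l(24).
= (1641 − 289) / 2347 = 1352 / 2347 = 0.576055.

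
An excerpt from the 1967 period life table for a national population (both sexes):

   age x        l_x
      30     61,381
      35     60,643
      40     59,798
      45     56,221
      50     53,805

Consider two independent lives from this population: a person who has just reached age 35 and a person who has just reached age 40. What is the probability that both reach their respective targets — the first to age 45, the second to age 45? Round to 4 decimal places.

0.8716

p₁ = l_45/l_35 = 56,221/60,643 = 0.927081; p₂ = l_45/l_40 = 56,221/59,798 = 0.940182.
P(both) = p₁ × p₂ = 0.927081 × 0.940182 = 0.871625.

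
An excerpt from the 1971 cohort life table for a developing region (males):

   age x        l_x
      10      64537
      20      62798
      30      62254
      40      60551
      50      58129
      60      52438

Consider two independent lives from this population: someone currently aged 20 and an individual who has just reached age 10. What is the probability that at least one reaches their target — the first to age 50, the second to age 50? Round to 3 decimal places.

0.993

p₁ = l_50/l_20 = 58129/62798 = 0.925650; p₂ = l_50/l_10 = 58129/64537 = 0.900708.
P(at least one) = 1 − (1−p₁)(1−p₂) = 1 − 0.074350 × 0.099292 = 0.992618.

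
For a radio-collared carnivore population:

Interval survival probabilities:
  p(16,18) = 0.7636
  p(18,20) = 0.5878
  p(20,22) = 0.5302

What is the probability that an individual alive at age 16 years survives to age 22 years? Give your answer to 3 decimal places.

P(survive 16→22) = 0.7636 × 0.5878 × 0.5302.
= 0.237977.

0.238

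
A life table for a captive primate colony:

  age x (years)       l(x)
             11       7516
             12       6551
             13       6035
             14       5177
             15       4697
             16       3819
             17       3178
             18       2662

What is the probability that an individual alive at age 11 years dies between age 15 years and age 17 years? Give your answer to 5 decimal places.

This is the probability of reaching 15 but not 17, conditional on being alive at 11: (l(15) − l(17)) / l(11).
= (4697 − 3178) / 7516 = 1519 / 7516 = 0.202102.

0.20210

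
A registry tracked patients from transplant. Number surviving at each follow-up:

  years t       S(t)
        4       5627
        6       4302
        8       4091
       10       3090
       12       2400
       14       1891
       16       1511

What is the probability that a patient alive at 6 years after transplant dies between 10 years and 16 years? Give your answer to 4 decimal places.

This is the probability of reaching 10 but not 16, conditional on being alive at 6: (S(10) − S(16)) / S(6).
= (3090 − 1511) / 4302 = 1579 / 4302 = 0.367039.

0.3670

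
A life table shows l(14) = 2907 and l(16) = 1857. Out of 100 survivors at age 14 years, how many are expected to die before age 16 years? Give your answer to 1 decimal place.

36.1

The relevant probability is 1 − 1857/2907 = 0.361197.
Expected number = 100 × 0.361197 = 36.1.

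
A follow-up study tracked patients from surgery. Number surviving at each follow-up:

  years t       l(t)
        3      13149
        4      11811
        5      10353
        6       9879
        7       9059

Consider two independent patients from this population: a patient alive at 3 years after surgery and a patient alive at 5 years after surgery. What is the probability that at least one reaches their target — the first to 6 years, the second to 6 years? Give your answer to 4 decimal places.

p₁ = l(6)/l(3) = 9879/13149 = 0.751312; p₂ = l(6)/l(5) = 9879/10353 = 0.954216.
P(at least one) = 1 − (1−p₁)(1−p₂) = 1 − 0.248688 × 0.045784 = 0.988614.

0.9886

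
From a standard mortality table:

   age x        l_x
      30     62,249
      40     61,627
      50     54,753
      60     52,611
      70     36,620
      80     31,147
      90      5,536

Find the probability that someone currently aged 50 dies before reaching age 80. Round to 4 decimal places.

P(die before 80 | alive at 50) = 1 − l_80/l_50 = 1 − 31,147/54,753 = (23,606)/54,753 = 0.431136.

0.4311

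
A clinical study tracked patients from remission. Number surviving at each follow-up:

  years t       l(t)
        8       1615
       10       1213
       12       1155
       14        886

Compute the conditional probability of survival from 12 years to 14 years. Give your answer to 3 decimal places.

0.767

The conditional survival probability is l(14)/l(12) = 886/1155 = 0.767100.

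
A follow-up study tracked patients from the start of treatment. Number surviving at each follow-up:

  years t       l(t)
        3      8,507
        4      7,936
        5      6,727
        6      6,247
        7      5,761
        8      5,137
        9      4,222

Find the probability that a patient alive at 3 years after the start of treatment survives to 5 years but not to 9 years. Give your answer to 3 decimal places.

0.294

This is the probability of reaching 5 but not 9, conditional on being alive at 3: (l(5) − l(9)) / l(3).
= (6,727 − 4,222) / 8,507 = 2,505 / 8,507 = 0.294463.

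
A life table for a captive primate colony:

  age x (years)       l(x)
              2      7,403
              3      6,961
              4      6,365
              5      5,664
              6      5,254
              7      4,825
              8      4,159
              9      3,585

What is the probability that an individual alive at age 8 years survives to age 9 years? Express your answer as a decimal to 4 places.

The conditional survival probability is l(9)/l(8) = 3,585/4,159 = 0.861986.

0.8620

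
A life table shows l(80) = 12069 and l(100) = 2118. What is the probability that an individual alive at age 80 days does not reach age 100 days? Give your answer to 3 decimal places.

0.825

P(die before 100 | alive at 80) = 1 − l(100)/l(80) = 1 − 2118/12069 = (9951)/12069 = 0.824509.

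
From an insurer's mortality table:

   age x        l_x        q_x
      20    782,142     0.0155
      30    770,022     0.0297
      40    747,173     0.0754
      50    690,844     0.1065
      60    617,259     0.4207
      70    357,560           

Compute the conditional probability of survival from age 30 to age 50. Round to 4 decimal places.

0.8972

We want 20p30 = l_50/l_30.
The conditional survival probability is l_50/l_30 = 690,844/770,022 = 0.897174.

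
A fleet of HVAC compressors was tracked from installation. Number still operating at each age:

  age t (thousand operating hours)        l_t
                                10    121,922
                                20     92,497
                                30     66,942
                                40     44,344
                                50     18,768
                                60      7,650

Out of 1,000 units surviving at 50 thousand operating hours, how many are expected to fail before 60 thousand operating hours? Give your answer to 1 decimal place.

The relevant probability is 1 − 7,650/18,768 = 0.592391.
Expected number = 1,000 × 0.592391 = 592.4.

592.4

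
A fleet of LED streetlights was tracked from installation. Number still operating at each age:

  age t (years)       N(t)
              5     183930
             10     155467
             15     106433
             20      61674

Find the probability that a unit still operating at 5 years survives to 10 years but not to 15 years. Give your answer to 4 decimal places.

This is the probability of reaching 10 but not 15, conditional on being operational at 5: (N(10) − N(15)) / N(5).
= (155467 − 106433) / 183930 = 49034 / 183930 = 0.266591.

0.2666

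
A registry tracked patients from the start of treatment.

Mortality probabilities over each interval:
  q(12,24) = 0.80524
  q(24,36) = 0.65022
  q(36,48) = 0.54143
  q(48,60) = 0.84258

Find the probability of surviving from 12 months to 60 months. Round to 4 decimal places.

The overall survival probability is (1 − 0.80524) × (1 − 0.65022) × (1 − 0.54143) × (1 − 0.84258).
= 0.19476 × 0.34978 × 0.45857 × 0.15742 = 0.004918.

0.0049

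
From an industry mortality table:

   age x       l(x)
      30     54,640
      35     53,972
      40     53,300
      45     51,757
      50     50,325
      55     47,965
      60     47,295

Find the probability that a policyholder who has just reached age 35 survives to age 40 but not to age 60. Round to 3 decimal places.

This is the probability of reaching 40 but not 60, conditional on being alive at 35: (l(40) − l(60)) / l(35).
= (53,300 − 47,295) / 53,972 = 6,005 / 53,972 = 0.111261.

0.111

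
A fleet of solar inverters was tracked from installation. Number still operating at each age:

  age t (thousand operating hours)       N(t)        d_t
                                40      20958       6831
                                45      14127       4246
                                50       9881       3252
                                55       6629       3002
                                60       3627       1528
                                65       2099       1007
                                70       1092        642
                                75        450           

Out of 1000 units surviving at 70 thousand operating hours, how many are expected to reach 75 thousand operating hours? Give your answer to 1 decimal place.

The relevant probability is 450/1092 = 0.412088.
Expected number = 1000 × 0.412088 = 412.1.

412.1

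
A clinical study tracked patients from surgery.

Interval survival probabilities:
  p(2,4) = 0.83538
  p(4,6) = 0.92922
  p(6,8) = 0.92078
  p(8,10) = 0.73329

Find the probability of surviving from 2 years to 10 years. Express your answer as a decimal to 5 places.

Chaining the interval survival probabilities: 0.83538 × 0.92922 × 0.92078 × 0.73329.
= 0.524124.

0.52412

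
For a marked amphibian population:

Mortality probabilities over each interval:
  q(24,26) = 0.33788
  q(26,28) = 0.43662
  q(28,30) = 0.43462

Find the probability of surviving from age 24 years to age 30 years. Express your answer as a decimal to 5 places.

Survival from 24 to 30 is the product of surviving each interval: (1 − 0.33788) × (1 − 0.43662) × (1 − 0.43462).
= 0.66212 × 0.56338 × 0.56538 = 0.210901.

0.21090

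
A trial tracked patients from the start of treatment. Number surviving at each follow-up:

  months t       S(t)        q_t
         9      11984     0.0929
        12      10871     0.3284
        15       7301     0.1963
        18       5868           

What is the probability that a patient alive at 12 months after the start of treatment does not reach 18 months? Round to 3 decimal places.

P(die before 18 | alive at 12) = 1 − S(18)/S(12) = 1 − 5868/10871 = (5003)/10871 = 0.460215.

0.460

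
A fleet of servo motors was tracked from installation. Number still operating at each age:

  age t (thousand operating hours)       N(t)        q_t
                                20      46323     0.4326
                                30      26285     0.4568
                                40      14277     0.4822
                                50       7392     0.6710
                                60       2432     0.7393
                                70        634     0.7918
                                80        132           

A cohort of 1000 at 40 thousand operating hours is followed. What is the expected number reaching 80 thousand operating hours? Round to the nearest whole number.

The relevant probability is 132/14277 = 0.009246.
Expected number = 1000 × 0.009246 = 9.

9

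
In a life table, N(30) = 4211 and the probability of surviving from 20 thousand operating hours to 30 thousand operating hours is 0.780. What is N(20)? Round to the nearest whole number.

5399

N(20) = N(30) / p = 4211 / 0.780 = 5399.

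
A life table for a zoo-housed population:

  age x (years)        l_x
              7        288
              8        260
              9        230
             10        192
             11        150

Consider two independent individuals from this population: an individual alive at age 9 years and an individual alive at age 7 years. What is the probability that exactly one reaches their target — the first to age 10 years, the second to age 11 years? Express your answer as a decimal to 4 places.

p₁ = l_10/l_9 = 192/230 = 0.834783; p₂ = l_11/l_7 = 150/288 = 0.520833.
P(exactly one) = p₁(1−p₂) + (1−p₁)p₂ = 0.400000 + 0.086050 = 0.486051.

0.4861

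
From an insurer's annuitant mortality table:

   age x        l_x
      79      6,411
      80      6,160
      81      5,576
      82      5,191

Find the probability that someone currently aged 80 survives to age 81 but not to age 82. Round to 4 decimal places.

We want 1|1q80 = (l_81 − l_82)/l_80.
This is the probability of reaching 81 but not 82, conditional on being alive at 80: (l_81 − l_82) / l_80.
= (5,576 − 5,191) / 6,160 = 385 / 6,160 = 0.062500.

0.0625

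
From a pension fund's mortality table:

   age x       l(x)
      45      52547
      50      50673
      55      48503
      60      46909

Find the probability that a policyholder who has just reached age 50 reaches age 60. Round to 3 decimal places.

0.926

The conditional survival probability is l(60)/l(50) = 46909/50673 = 0.925720.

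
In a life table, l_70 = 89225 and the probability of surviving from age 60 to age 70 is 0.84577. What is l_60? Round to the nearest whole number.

l_60 = l_70 / p = 89225 / 0.84577 = 105496.

105496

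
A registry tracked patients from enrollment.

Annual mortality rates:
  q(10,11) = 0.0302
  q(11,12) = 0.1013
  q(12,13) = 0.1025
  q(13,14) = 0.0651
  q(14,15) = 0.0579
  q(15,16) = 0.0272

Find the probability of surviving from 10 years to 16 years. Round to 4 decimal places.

Chaining the interval survival probabilities: (1 − 0.0302) × (1 − 0.1013) × (1 − 0.1025) × (1 − 0.0651) × (1 − 0.0579) × (1 − 0.0272).
= 0.9698 × 0.8987 × 0.8975 × 0.9349 × 0.9421 × 0.9728 = 0.670220.

0.6702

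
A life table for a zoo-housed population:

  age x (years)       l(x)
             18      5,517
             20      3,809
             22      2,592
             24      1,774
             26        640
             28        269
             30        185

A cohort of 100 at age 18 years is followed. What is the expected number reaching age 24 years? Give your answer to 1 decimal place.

The relevant probability is 1,774/5,517 = 0.321552.
Expected number = 100 × 0.321552 = 32.2.

32.2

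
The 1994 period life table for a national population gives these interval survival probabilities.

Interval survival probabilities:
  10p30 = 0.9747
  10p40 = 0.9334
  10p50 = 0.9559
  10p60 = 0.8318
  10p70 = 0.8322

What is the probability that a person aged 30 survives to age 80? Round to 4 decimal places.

0.6020

Survival from 30 to 80 is the product of surviving each interval: 0.9747 × 0.9334 × 0.9559 × 0.8318 × 0.8322.
= 0.602002.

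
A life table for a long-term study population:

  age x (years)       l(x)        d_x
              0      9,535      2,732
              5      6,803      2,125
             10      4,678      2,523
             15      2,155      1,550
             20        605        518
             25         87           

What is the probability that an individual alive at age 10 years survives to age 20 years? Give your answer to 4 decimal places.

0.1293

The conditional survival probability is l(20)/l(10) = 605/4,678 = 0.129329.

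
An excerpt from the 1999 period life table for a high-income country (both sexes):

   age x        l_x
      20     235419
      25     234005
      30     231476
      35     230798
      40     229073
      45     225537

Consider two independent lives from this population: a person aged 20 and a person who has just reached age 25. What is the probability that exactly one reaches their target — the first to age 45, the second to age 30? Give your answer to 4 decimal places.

p₁ = l_45/l_20 = 225537/235419 = 0.958024; p₂ = l_30/l_25 = 231476/234005 = 0.989193.
P(exactly one) = p₁(1−p₂) + (1−p₁)p₂ = 0.010353 + 0.041522 = 0.051876.

0.0519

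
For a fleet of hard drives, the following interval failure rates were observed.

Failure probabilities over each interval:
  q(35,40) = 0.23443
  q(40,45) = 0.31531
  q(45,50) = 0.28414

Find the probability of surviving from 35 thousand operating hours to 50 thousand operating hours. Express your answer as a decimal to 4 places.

Chaining the interval survival probabilities: (1 − 0.23443) × (1 − 0.31531) × (1 − 0.28414).
= 0.76557 × 0.68469 × 0.71586 = 0.375238.

0.3752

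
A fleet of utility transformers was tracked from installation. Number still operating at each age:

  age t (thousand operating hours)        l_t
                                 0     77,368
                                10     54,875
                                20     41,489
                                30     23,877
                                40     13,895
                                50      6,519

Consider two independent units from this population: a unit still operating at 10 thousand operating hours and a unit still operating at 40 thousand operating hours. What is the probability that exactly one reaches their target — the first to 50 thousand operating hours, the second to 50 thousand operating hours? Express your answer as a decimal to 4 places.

0.4765

p₁ = l_50/l_10 = 6,519/54,875 = 0.118797; p₂ = l_50/l_40 = 6,519/13,895 = 0.469162.
P(exactly one) = p₁(1−p₂) + (1−p₁)p₂ = 0.063062 + 0.413427 = 0.476489.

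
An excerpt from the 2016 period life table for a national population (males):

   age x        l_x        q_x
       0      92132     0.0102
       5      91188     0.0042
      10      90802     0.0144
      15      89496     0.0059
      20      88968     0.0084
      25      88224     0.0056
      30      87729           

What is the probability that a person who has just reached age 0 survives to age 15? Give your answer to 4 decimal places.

We want 15p0 = l_15/l_0.
The conditional survival probability is l_15/l_0 = 89496/92132 = 0.971389.

0.9714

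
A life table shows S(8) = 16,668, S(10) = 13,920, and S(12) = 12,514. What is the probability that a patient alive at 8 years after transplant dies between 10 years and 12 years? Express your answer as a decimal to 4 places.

This is the probability of reaching 10 but not 12, conditional on being alive at 8: (S(10) − S(12)) / S(8).
= (13,920 − 12,514) / 16,668 = 1,406 / 16,668 = 0.084353.

0.0844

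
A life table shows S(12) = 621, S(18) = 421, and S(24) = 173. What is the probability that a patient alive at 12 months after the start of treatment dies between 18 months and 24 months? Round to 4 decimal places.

0.3994

This is the probability of reaching 18 but not 24, conditional on being alive at 12: (S(18) − S(24)) / S(12).
= (421 − 173) / 621 = 248 / 621 = 0.399356.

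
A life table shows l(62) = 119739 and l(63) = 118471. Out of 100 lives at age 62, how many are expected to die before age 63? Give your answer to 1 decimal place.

1.1

The relevant probability is 1 − 118471/119739 = 0.010590.
Expected number = 100 × 0.010590 = 1.1.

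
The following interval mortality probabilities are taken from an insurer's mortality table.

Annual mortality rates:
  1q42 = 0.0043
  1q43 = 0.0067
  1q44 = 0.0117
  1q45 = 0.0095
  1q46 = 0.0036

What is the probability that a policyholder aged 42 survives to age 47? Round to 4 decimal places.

0.9647

Survival from 42 to 47 is the product of surviving each interval: (1 − 0.0043) × (1 − 0.0067) × (1 − 0.0117) × (1 − 0.0095) × (1 − 0.0036).
= 0.9957 × 0.9933 × 0.9883 × 0.9905 × 0.9964 = 0.964686.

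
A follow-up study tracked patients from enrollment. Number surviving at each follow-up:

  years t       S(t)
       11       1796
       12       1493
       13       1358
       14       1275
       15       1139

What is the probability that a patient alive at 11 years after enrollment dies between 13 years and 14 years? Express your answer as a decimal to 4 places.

0.0462

This is the probability of reaching 13 but not 14, conditional on being alive at 11: (S(13) − S(14)) / S(11).
= (1358 − 1275) / 1796 = 83 / 1796 = 0.046214.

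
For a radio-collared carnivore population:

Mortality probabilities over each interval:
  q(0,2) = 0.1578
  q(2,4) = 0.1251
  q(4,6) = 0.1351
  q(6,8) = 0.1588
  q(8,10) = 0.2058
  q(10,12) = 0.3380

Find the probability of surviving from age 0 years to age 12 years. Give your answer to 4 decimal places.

0.2819

P(survive 0→12) = (1 − 0.1578) × (1 − 0.1251) × (1 − 0.1351) × (1 − 0.1588) × (1 − 0.2058) × (1 − 0.3380).
= 0.8422 × 0.8749 × 0.8649 × 0.8412 × 0.7942 × 0.6620 = 0.281856.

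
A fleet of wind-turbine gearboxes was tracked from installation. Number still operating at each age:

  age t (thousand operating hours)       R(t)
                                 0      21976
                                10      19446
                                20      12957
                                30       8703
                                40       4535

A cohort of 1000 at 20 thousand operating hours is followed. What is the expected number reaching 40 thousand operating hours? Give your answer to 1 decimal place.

350.0

The relevant probability is 4535/12957 = 0.350004.
Expected number = 1000 × 0.350004 = 350.0.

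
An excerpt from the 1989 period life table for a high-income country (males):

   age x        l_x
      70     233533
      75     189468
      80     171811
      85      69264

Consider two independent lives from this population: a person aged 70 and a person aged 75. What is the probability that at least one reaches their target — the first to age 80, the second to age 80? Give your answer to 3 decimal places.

0.975

p₁ = l_80/l_70 = 171811/233533 = 0.735703; p₂ = l_80/l_75 = 171811/189468 = 0.906807.
P(at least one) = 1 − (1−p₁)(1−p₂) = 1 − 0.264297 × 0.093193 = 0.975369.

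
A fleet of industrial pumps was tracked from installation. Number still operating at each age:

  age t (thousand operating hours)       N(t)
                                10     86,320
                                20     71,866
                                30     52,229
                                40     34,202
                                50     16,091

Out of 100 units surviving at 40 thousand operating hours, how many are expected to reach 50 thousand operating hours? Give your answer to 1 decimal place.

The relevant probability is 16,091/34,202 = 0.470470.
Expected number = 100 × 0.470470 = 47.0.

47.0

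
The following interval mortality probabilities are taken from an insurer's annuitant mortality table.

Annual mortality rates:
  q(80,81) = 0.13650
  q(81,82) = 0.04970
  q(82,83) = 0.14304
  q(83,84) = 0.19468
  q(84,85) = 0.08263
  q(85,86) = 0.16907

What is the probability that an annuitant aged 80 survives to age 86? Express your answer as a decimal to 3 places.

The overall survival probability is (1 − 0.13650) × (1 − 0.04970) × (1 − 0.14304) × (1 − 0.19468) × (1 − 0.08263) × (1 − 0.16907).
= 0.86350 × 0.95030 × 0.85696 × 0.80532 × 0.91737 × 0.83093 = 0.431679.

0.432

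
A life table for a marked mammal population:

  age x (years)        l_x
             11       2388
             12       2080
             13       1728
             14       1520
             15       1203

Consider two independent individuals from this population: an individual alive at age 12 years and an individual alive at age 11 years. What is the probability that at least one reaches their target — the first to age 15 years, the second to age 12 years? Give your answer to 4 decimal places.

0.9456

p₁ = l_15/l_12 = 1203/2080 = 0.578365; p₂ = l_12/l_11 = 2080/2388 = 0.871022.
P(at least one) = 1 − (1−p₁)(1−p₂) = 1 − 0.421635 × 0.128978 = 0.945618.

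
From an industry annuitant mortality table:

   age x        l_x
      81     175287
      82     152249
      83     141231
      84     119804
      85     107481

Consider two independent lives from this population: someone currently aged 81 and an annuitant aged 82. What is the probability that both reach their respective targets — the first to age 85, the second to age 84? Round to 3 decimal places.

p₁ = l_85/l_81 = 107481/175287 = 0.613172; p₂ = l_84/l_82 = 119804/152249 = 0.786895.
P(both) = p₁ × p₂ = 0.613172 × 0.786895 = 0.482502.

0.483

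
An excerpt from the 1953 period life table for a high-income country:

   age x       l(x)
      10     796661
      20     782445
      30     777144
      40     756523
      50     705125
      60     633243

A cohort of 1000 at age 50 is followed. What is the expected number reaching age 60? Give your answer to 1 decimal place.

The relevant probability is 633243/705125 = 0.898058.
Expected number = 1000 × 0.898058 = 898.1.

898.1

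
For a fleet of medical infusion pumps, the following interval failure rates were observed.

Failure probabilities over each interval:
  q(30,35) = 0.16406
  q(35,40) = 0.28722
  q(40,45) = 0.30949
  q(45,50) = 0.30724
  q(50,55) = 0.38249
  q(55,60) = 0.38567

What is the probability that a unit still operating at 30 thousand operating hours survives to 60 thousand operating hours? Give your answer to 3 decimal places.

0.108

Survival from 30 to 60 is the product of surviving each interval: (1 − 0.16406) × (1 − 0.28722) × (1 − 0.30949) × (1 − 0.30724) × (1 − 0.38249) × (1 − 0.38567).
= 0.83594 × 0.71278 × 0.69051 × 0.69276 × 0.61751 × 0.61433 = 0.108126.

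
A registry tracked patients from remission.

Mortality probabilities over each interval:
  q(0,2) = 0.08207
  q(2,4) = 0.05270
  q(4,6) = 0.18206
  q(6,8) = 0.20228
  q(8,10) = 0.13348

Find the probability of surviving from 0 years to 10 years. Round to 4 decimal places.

0.4916

P(survive 0→10) = (1 − 0.08207) × (1 − 0.05270) × (1 − 0.18206) × (1 − 0.20228) × (1 − 0.13348).
= 0.91793 × 0.94730 × 0.81794 × 0.79772 × 0.86652 = 0.491640.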